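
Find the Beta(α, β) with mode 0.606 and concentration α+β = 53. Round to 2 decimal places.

For α,β>1 the mode is (α−1)/(α+β−2), so α = mode·(κ−2)+1 = 0.606×51+1 = 31.91.
And β = (1−mode)·(κ−2)+1 = 0.394×51+1 = 21.09.

α = 31.91, β = 21.09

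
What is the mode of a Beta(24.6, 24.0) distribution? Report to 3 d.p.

0.506

With α,β > 1, mode = (α−1)/(α+β−2) = 23.6/46.6 = 0.506.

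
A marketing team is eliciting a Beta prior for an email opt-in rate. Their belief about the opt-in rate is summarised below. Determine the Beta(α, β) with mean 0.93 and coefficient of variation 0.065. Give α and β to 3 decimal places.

σ = CV·μ = 0.065×0.93 = 0.06045, so σ² = 0.003654.
s+1 = μ(1−μ)/σ² = 0.0651/0.003654 = 17.8151, so s = α+β = 16.8151.
α = μs = 15.638, β = (1−μ)s = 1.177.

α = 15.638, β = 1.177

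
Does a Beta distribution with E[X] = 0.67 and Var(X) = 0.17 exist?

A Beta with mean μ has variance μ(1−μ)/(α+β+1) < μ(1−μ).
Here μ(1−μ) = 0.67×0.33 = 0.2211, and 0.17 < 0.2211.

Yes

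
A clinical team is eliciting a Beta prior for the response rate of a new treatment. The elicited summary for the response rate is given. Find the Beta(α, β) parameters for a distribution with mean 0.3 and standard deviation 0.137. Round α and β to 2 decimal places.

α = 3.06, β = 7.13

First σ² = 0.018769. Setting α = μn, β = (1−μ)n with n = α+β,
μ(1−μ)/(n+1) = 0.018769 ⇒ n+1 = 0.21/0.018769 = 11.1887 ⇒ n = 10.1887.
Hence α = 0.3×10.1887 = 3.06, β = 0.7×10.1887 = 7.13.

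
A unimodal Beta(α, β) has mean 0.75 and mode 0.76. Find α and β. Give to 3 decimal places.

α = 39.000, β = 13.000

With s = α+β: μ = α/s and mode = (α−1)/(s−2). Eliminating α = μs,
μs − 1 = m(s−2) ⇒ s(μ−m) = 1−2m ⇒ s = -0.52/-0.01 = 52.0000.
So α = μs = 39.000, β = (1−μ)s = 13.000.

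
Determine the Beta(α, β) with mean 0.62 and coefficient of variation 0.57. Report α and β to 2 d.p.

α = 0.55, β = 0.34

Var = (CV·μ)² = (0.57×0.62)² = 0.124892.
α+β = μ(1−μ)/Var − 1 = 0.2356/0.124892 − 1 = 0.8864.
Thus α = 0.62·0.8864 = 0.55 and β = 0.38·0.8864 = 0.34.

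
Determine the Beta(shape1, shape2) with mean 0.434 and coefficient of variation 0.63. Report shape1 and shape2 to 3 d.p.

shape1 = 0.992, shape2 = 1.294

Var = (CV·μ)² = (0.63×0.434)² = 0.074758.
shape1+shape2 = μ(1−μ)/Var − 1 = 0.245644/0.074758 − 1 = 2.2858.
Thus shape1 = 0.434·2.2858 = 0.992 and shape2 = 0.566·2.2858 = 1.294.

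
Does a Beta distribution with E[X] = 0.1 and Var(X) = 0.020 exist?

For any Beta, Var(X) < E[X]·(1−E[X]).
Here μ(1−μ) = 0.1×0.9 = 0.09, and 0.020 < 0.09.

Yes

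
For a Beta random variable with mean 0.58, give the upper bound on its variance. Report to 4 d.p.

0.2436

Var = μ(1−μ)/(α+β+1), which approaches μ(1−μ) as α+β → 0.
So the supremum is μ(1−μ) = 0.58×0.42 = 0.2436.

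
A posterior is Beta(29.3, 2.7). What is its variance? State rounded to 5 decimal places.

Var = αβ/[(α+β)²(α+β+1)] = (29.3×2.7)/(32.0²×33.0) = 79.11/33792.000 = 0.00234.

0.00234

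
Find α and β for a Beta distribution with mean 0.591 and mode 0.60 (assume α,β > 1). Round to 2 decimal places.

α = 13.13, β = 9.09

Let s = α+β. Mean gives α = μs = 0.591s; mode gives (α−1)/(s−2) = 0.60.
Substituting: 0.591s − 1 = 0.60(s−2) = 0.60s − 1.20, so -0.009s = -0.20 and s = 22.2222.
Then α = 0.591×22.2222 = 13.13 and β = s−α = 9.09.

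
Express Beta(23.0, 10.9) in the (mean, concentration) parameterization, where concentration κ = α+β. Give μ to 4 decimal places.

μ = 0.6785, κ = 33.9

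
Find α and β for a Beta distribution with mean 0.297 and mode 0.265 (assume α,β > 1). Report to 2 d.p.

α = 4.36, β = 10.33

Let s = α+β. Mean gives α = μs = 0.297s; mode gives (α−1)/(s−2) = 0.265.
Substituting: 0.297s − 1 = 0.265(s−2) = 0.265s − 0.530, so 0.032s = 0.470 and s = 14.6875.
Then α = 0.297×14.6875 = 4.36 and β = s−α = 10.33.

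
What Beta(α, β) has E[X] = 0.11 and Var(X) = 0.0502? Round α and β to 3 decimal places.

α = 0.105, β = 0.846

Write ν = α+β; then α = μν and Var = μ(1−μ)/(ν+1).
ν = μ(1−μ)/Var − 1 = 0.0979/0.0502 − 1 = 0.9502.
α = 0.11·0.9502 = 0.105, β = 0.89·0.9502 = 0.846.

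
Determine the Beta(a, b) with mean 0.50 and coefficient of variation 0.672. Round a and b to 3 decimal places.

Var = (CV·μ)² = (0.672×0.50)² = 0.112896.
a+b = μ(1−μ)/Var − 1 = 0.2500/0.112896 − 1 = 1.2144.
Thus a = 0.50·1.2144 = 0.607 and b = 0.50·1.2144 = 0.607.

a = 0.607, b = 0.607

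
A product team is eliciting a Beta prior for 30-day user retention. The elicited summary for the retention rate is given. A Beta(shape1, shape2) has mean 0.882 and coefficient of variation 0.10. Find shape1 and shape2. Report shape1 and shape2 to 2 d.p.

σ = CV·μ = 0.10×0.882 = 0.08820, so σ² = 0.007779.
s+1 = μ(1−μ)/σ² = 0.104076/0.007779 = 13.3787, so s = shape1+shape2 = 12.3787.
shape1 = μs = 10.92, shape2 = (1−μ)s = 1.46.

shape1 = 10.92, shape2 = 1.46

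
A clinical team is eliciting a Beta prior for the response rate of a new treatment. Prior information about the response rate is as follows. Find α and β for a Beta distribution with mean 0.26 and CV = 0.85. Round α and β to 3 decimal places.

α = 0.764, β = 2.175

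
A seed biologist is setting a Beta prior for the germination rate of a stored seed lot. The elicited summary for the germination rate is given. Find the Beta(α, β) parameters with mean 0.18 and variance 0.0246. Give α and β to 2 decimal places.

α = 0.90, β = 4.10

By moment matching, α+β = μ(1−μ)/σ² − 1 = (0.18·0.82)/0.0246 − 1 = 6.0000 − 1 = 5.0000.
Since α/(α+β) = μ, α = 0.18·5.0000 = 0.90 and β = 0.82·5.0000 = 4.10.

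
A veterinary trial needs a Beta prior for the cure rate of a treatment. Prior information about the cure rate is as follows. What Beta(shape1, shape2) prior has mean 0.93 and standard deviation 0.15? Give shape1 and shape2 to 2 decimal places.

shape1 = 1.76, shape2 = 0.13

Variance = 0.15² = 0.0225. The moment-matching identity shape1+shape2 = μ(1−μ)/Var − 1 gives
shape1+shape2 = 0.0651/0.0225 − 1 = 1.8933, so shape1 = μ·1.8933 = 1.76 and shape2 = (1−μ)·1.8933 = 0.13.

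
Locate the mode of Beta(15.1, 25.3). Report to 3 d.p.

0.367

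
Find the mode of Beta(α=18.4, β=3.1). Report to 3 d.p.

0.892

The density x^(α−1)(1−x)^(β−1) is maximised at (α−1)/(α+β−2) = 17.4/19.5 = 0.892.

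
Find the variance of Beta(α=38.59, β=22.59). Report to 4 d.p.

0.0037

α+β = 61.18 and αβ = 871.7481, so Var = αβ/[(α+β)²(α+β+1)] = 871.7481/232739.267432 = 0.0037.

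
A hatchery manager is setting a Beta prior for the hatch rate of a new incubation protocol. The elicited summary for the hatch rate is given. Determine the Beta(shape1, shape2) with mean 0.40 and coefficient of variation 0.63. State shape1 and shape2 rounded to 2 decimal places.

σ = CV·μ = 0.63×0.40 = 0.25200, so σ² = 0.063504.
s+1 = μ(1−μ)/σ² = 0.2400/0.063504 = 3.7793, so s = shape1+shape2 = 2.7793.
shape1 = μs = 1.11, shape2 = (1−μ)s = 1.67.

shape1 = 1.11, shape2 = 1.67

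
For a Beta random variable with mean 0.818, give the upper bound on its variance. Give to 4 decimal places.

0.1489

For fixed mean μ the Beta variance is μ(1−μ)/(α+β+1), increasing as α+β decreases.
Its least upper bound (not attained) is μ(1−μ) = 0.818·0.182 = 0.1489.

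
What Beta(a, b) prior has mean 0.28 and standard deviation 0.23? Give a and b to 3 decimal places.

a = 0.787, b = 2.024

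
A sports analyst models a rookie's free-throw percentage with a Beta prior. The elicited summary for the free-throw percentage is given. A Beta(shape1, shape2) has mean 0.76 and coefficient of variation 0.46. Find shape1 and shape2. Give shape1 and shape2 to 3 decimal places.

Var = (CV·μ)² = (0.46×0.76)² = 0.122220.
shape1+shape2 = μ(1−μ)/Var − 1 = 0.1824/0.122220 − 1 = 0.4924.
Thus shape1 = 0.76·0.4924 = 0.374 and shape2 = 0.24·0.4924 = 0.118.

shape1 = 0.374, shape2 = 0.118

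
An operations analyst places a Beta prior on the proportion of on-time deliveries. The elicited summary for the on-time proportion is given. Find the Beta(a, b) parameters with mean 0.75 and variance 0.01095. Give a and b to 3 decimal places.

Write ν = a+b; then a = μν and Var = μ(1−μ)/(ν+1).
ν = μ(1−μ)/Var − 1 = 0.1875/0.01095 − 1 = 16.1233.
a = 0.75·16.1233 = 12.092, b = 0.25·16.1233 = 4.031.

a = 12.092, b = 4.031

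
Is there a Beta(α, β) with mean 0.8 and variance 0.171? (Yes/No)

The Beta variance bound is σ² < μ(1−μ).
Here μ(1−μ) = 0.8×0.2 = 0.16, and 0.171 ≥ 0.16.

No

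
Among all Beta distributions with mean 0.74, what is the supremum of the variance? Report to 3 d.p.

For fixed mean μ the Beta variance is μ(1−μ)/(α+β+1), increasing as α+β decreases.
Its least upper bound (not attained) is μ(1−μ) = 0.74·0.26 = 0.192.

0.192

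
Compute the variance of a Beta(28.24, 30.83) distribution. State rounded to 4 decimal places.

0.0042

μ = 28.24/59.07 = 0.478077; Var = μ(1−μ)/(α+β+1) = 0.2495194/60.07 = 0.0042.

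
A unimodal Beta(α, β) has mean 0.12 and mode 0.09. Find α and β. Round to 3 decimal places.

α = 3.280, β = 24.053

Let s = α+β. Mean gives α = μs = 0.12s; mode gives (α−1)/(s−2) = 0.09.
Substituting: 0.12s − 1 = 0.09(s−2) = 0.09s − 0.18, so 0.03s = 0.82 and s = 27.3333.
Then α = 0.12×27.3333 = 3.280 and β = s−α = 24.053.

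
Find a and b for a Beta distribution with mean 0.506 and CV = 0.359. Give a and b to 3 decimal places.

a = 3.327, b = 3.248

Var = (CV·μ)² = (0.359×0.506)² = 0.032998.
a+b = μ(1−μ)/Var − 1 = 0.249964/0.032998 − 1 = 6.5751.
Thus a = 0.506·6.5751 = 3.327 and b = 0.494·6.5751 = 3.248.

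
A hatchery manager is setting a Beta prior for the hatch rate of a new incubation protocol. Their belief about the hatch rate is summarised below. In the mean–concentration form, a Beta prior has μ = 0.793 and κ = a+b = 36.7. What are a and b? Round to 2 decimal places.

a = μκ = 0.793×36.7 = 29.10 and b = (1−μ)κ = 0.207×36.7 = 7.60.

a = 29.10, b = 7.60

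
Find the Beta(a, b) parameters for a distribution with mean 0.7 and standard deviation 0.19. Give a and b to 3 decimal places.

First σ² = 0.0361. Setting a = μn, b = (1−μ)n with n = a+b,
μ(1−μ)/(n+1) = 0.0361 ⇒ n+1 = 0.21/0.0361 = 5.8172 ⇒ n = 4.8172.
Hence a = 0.7×4.8172 = 3.372, b = 0.3×4.8172 = 1.445.

a = 3.372, b = 1.445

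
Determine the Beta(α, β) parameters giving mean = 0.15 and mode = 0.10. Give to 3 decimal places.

α = 2.400, β = 13.600

With s = α+β: μ = α/s and mode = (α−1)/(s−2). Eliminating α = μs,
μs − 1 = m(s−2) ⇒ s(μ−m) = 1−2m ⇒ s = 0.80/0.05 = 16.0000.
So α = μs = 2.400, β = (1−μ)s = 13.600.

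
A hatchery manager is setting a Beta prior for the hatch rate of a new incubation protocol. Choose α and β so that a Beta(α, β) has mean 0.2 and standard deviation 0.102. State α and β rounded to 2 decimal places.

α = 2.88, β = 11.50

First σ² = 0.010404. Setting α = μn, β = (1−μ)n with n = α+β,
μ(1−μ)/(n+1) = 0.010404 ⇒ n+1 = 0.16/0.010404 = 15.3787 ⇒ n = 14.3787.
Hence α = 0.2×14.3787 = 2.88, β = 0.8×14.3787 = 11.50.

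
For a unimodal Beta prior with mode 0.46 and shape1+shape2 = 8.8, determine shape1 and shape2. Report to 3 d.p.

shape1 = 4.128, shape2 = 4.672

For shape1,shape2>1 the mode is (shape1−1)/(shape1+shape2−2), so shape1 = mode·(κ−2)+1 = 0.46×6.8+1 = 4.128.
And shape2 = (1−mode)·(κ−2)+1 = 0.54×6.8+1 = 4.672.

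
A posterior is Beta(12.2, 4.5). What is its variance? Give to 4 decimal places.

0.0111

Var = αβ/[(α+β)²(α+β+1)] = (12.2×4.5)/(16.7²×17.7) = 54.90/4936.353 = 0.0111.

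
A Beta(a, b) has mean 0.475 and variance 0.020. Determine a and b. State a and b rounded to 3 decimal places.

a = 5.448, b = 6.021

Let s = a+b. The Beta variance is μ(1−μ)/(s+1).
So s+1 = μ(1−μ)/σ² = (0.475×0.525)/0.020 = 0.249375/0.020 = 12.4687, giving s = 11.4687.
Then a = μs = 0.475×11.4687 = 5.448 and b = (1−μ)s = 0.525×11.4687 = 6.021.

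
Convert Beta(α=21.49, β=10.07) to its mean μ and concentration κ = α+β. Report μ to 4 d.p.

μ = 0.6809, κ = 31.56

κ = α+β = 21.49+10.07 = 31.56; μ = α/κ = 21.49/31.56 = 0.6809.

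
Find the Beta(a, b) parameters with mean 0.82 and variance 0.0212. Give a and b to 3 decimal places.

Let s = a+b. The Beta variance is μ(1−μ)/(s+1).
So s+1 = μ(1−μ)/σ² = (0.82×0.18)/0.0212 = 0.1476/0.0212 = 6.9623, giving s = 5.9623.
Then a = μs = 0.82×5.9623 = 4.889 and b = (1−μ)s = 0.18×5.9623 = 1.073.

a = 4.889, b = 1.073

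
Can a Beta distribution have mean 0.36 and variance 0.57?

No

A Beta with mean μ has variance μ(1−μ)/(α+β+1) < μ(1−μ).
Here μ(1−μ) = 0.36×0.64 = 0.2304, and 0.57 ≥ 0.2304.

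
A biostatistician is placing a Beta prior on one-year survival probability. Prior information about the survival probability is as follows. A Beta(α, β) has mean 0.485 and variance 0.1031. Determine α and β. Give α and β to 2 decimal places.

α = 0.69, β = 0.73

Write ν = α+β; then α = μν and Var = μ(1−μ)/(ν+1).
ν = μ(1−μ)/Var − 1 = 0.249775/0.1031 − 1 = 1.4226.
α = 0.485·1.4226 = 0.69, β = 0.515·1.4226 = 0.73.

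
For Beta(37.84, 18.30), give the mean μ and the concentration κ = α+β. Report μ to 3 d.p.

μ = 0.674, κ = 56.14

κ = α+β = 37.84+18.30 = 56.14; μ = α/κ = 37.84/56.14 = 0.674.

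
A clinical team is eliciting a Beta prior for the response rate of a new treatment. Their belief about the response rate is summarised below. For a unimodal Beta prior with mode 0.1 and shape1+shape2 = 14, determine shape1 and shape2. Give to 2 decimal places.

shape1 = 2.20, shape2 = 11.80

Mode = (shape1−1)/(κ−2) with κ = shape1+shape2, so shape1−1 = 0.1·12 = 1.20.
shape1 = 2.20; shape2 = κ − shape1 = 11.80.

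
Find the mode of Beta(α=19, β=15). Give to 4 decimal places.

0.5625

The density x^(α−1)(1−x)^(β−1) is maximised at (α−1)/(α+β−2) = 18/32 = 0.5625.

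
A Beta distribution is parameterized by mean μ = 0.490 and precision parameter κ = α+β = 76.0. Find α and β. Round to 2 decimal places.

Split κ in proportion μ : (1−μ): α = 0.490·76.0 = 37.24, β = 76.0 − 37.24 = 38.76.

α = 37.24, β = 38.76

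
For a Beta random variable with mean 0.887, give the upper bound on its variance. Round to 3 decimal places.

Var = μ(1−μ)/(α+β+1), which approaches μ(1−μ) as α+β → 0.
So the supremum is μ(1−μ) = 0.887×0.113 = 0.100.

0.100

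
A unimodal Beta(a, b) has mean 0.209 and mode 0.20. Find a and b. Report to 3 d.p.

Let s = a+b. Mean gives a = μs = 0.209s; mode gives (a−1)/(s−2) = 0.20.
Substituting: 0.209s − 1 = 0.20(s−2) = 0.20s − 0.40, so 0.009s = 0.60 and s = 66.6667.
Then a = 0.209×66.6667 = 13.933 and b = s−a = 52.733.

a = 13.933, b = 52.733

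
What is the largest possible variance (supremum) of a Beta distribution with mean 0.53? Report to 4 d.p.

0.2491

For fixed mean μ the Beta variance is μ(1−μ)/(α+β+1), increasing as α+β decreases.
Its least upper bound (not attained) is μ(1−μ) = 0.53·0.47 = 0.2491.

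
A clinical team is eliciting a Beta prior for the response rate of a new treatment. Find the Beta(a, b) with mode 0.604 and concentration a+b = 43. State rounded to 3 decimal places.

Mode = (a−1)/(κ−2) with κ = a+b, so a−1 = 0.604·41 = 24.764.
a = 25.764; b = κ − a = 17.236.

a = 25.764, b = 17.236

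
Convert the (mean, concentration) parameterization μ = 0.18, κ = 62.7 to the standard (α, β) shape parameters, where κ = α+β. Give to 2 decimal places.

α = μκ = 0.18×62.7 = 11.29 and β = (1−μ)κ = 0.82×62.7 = 51.41.

α = 11.29, β = 51.41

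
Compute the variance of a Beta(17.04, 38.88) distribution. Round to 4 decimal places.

Var = αβ/[(α+β)²(α+β+1)] = (17.04×38.88)/(55.92²×56.92) = 662.5152/177991.481088 = 0.0037.

0.0037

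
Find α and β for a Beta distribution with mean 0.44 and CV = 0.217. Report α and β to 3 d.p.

σ = CV·μ = 0.217×0.44 = 0.09548, so σ² = 0.009116.
s+1 = μ(1−μ)/σ² = 0.2464/0.009116 = 27.0281, so s = α+β = 26.0281.
α = μs = 11.452, β = (1−μ)s = 14.576.

α = 11.452, β = 14.576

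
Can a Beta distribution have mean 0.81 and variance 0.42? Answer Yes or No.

The Beta variance bound is σ² < μ(1−μ).
Here μ(1−μ) = 0.81×0.19 = 0.1539, and 0.42 ≥ 0.1539.

No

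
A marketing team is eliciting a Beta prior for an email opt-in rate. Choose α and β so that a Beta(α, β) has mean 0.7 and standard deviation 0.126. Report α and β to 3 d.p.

σ² = 0.126² = 0.015876.
With s = α+β, Var = μ(1−μ)/(s+1), so s+1 = (0.7×0.3)/0.015876 = 13.2275 and s = 12.2275.
α = μs = 8.559, β = (1−μ)s = 3.668.

α = 8.559, β = 3.668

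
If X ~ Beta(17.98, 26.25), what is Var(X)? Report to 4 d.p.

Var = αβ/[(α+β)²(α+β+1)] = (17.98×26.25)/(44.23²×45.23) = 471.9750/88483.127867 = 0.0053.

0.0053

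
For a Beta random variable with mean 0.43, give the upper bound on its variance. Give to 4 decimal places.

Var = μ(1−μ)/(α+β+1), which approaches μ(1−μ) as α+β → 0.
So the supremum is μ(1−μ) = 0.43×0.57 = 0.2451.

0.2451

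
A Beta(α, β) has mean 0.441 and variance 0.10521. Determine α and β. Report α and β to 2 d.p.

α = 0.59, β = 0.75

Let s = α+β. The Beta variance is μ(1−μ)/(s+1).
So s+1 = μ(1−μ)/σ² = (0.441×0.559)/0.10521 = 0.246519/0.10521 = 2.3431, giving s = 1.3431.
Then α = μs = 0.441×1.3431 = 0.59 and β = (1−μ)s = 0.559×1.3431 = 0.75.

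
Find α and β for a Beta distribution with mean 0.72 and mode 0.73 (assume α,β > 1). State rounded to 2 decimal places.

With s = α+β: μ = α/s and mode = (α−1)/(s−2). Eliminating α = μs,
μs − 1 = m(s−2) ⇒ s(μ−m) = 1−2m ⇒ s = -0.46/-0.01 = 46.0000.
So α = μs = 33.12, β = (1−μ)s = 12.88.

α = 33.12, β = 12.88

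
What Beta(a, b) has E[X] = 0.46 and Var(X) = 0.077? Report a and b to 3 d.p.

a = 1.024, b = 1.202

Write ν = a+b; then a = μν and Var = μ(1−μ)/(ν+1).
ν = μ(1−μ)/Var − 1 = 0.2484/0.077 − 1 = 2.2260.
a = 0.46·2.2260 = 1.024, b = 0.54·2.2260 = 1.202.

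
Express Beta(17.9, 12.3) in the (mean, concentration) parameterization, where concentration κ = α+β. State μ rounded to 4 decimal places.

κ = α+β = 17.9+12.3 = 30.2; μ = α/κ = 17.9/30.2 = 0.5927.

μ = 0.5927, κ = 30.2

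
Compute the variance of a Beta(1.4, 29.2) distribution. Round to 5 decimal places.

0.00138

α+β = 30.6 and αβ = 40.88, so Var = αβ/[(α+β)²(α+β+1)] = 40.88/29588.976 = 0.00138.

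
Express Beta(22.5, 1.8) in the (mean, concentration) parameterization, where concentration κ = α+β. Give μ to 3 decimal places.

μ = 0.926, κ = 24.3

κ = α+β = 22.5+1.8 = 24.3; μ = α/κ = 22.5/24.3 = 0.926.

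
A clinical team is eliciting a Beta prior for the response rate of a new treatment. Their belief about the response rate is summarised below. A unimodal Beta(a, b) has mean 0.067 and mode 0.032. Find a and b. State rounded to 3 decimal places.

With s = a+b: μ = a/s and mode = (a−1)/(s−2). Eliminating a = μs,
μs − 1 = m(s−2) ⇒ s(μ−m) = 1−2m ⇒ s = 0.936/0.035 = 26.7429.
So a = μs = 1.792, b = (1−μ)s = 24.951.

a = 1.792, b = 24.951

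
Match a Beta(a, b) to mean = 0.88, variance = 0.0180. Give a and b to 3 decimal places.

a = 4.283, b = 0.584

By moment matching, a+b = μ(1−μ)/σ² − 1 = (0.88·0.12)/0.0180 − 1 = 5.8667 − 1 = 4.8667.
Since a/(a+b) = μ, a = 0.88·4.8667 = 4.283 and b = 0.12·4.8667 = 0.584.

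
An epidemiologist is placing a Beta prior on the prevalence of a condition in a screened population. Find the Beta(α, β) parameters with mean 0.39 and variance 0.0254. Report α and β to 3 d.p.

α = 3.263, β = 5.103

Write ν = α+β; then α = μν and Var = μ(1−μ)/(ν+1).
ν = μ(1−μ)/Var − 1 = 0.2379/0.0254 − 1 = 8.3661.
α = 0.39·8.3661 = 3.263, β = 0.61·8.3661 = 5.103.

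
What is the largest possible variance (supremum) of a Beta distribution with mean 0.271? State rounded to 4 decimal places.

For fixed mean μ the Beta variance is μ(1−μ)/(α+β+1), increasing as α+β decreases.
Its least upper bound (not attained) is μ(1−μ) = 0.271·0.729 = 0.1976.

0.1976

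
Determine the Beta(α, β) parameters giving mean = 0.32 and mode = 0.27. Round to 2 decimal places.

α = 2.94, β = 6.26

Let s = α+β. Mean gives α = μs = 0.32s; mode gives (α−1)/(s−2) = 0.27.
Substituting: 0.32s − 1 = 0.27(s−2) = 0.27s − 0.54, so 0.05s = 0.46 and s = 9.2000.
Then α = 0.32×9.2000 = 2.94 and β = s−α = 6.26.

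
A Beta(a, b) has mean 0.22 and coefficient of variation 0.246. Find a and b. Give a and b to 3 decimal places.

Var = (CV·μ)² = (0.246×0.22)² = 0.002929.
a+b = μ(1−μ)/Var − 1 = 0.1716/0.002929 − 1 = 57.5871.
Thus a = 0.22·57.5871 = 12.669 and b = 0.78·57.5871 = 44.918.

a = 12.669, b = 44.918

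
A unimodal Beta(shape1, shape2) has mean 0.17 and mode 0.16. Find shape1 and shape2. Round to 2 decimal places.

shape1 = 11.56, shape2 = 56.44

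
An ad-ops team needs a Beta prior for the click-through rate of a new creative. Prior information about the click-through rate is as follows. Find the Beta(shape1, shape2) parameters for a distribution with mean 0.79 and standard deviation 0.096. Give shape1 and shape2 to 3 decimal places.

σ² = 0.096² = 0.009216.
With s = shape1+shape2, Var = μ(1−μ)/(s+1), so s+1 = (0.79×0.21)/0.009216 = 18.0013 and s = 17.0013.
shape1 = μs = 13.431, shape2 = (1−μ)s = 3.570.

shape1 = 13.431, shape2 = 3.570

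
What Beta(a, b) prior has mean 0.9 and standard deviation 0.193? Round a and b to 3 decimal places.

a = 1.275, b = 0.142

σ² = 0.193² = 0.037249.
With s = a+b, Var = μ(1−μ)/(s+1), so s+1 = (0.9×0.1)/0.037249 = 2.4162 and s = 1.4162.
a = μs = 1.275, b = (1−μ)s = 0.142.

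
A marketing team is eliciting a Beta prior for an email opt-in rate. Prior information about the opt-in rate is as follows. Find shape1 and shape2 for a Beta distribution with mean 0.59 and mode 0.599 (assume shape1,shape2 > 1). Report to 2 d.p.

shape1 = 12.98, shape2 = 9.02

With s = shape1+shape2: μ = shape1/s and mode = (shape1−1)/(s−2). Eliminating shape1 = μs,
μs − 1 = m(s−2) ⇒ s(μ−m) = 1−2m ⇒ s = -0.198/-0.009 = 22.0000.
So shape1 = μs = 12.98, shape2 = (1−μ)s = 9.02.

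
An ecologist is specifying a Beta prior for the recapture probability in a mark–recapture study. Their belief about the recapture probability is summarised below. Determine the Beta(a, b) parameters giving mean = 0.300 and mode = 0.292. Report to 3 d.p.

a = 15.600, b = 36.400

With s = a+b: μ = a/s and mode = (a−1)/(s−2). Eliminating a = μs,
μs − 1 = m(s−2) ⇒ s(μ−m) = 1−2m ⇒ s = 0.416/0.008 = 52.0000.
So a = μs = 15.600, b = (1−μ)s = 36.400.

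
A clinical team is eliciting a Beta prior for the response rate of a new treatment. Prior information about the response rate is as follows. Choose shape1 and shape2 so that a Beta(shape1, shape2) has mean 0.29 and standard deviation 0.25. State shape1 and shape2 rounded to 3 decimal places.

Variance = 0.25² = 0.0625. The moment-matching identity shape1+shape2 = μ(1−μ)/Var − 1 gives
shape1+shape2 = 0.2059/0.0625 − 1 = 2.2944, so shape1 = μ·2.2944 = 0.665 and shape2 = (1−μ)·2.2944 = 1.629.

shape1 = 0.665, shape2 = 1.629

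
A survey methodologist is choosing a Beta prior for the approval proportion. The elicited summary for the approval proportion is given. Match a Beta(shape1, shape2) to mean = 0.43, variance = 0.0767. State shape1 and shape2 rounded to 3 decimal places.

shape1 = 0.944, shape2 = 1.251

By moment matching, shape1+shape2 = μ(1−μ)/σ² − 1 = (0.43·0.57)/0.0767 − 1 = 3.1956 − 1 = 2.1956.
Since shape1/(shape1+shape2) = μ, shape1 = 0.43·2.1956 = 0.944 and shape2 = 0.57·2.1956 = 1.251.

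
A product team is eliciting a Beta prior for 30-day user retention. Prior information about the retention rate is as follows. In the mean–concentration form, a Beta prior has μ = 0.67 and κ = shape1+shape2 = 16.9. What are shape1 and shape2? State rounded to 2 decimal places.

shape1 = 11.32, shape2 = 5.58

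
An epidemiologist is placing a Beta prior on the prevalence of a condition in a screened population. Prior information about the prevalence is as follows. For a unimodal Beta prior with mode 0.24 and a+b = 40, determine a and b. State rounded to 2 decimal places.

a = 10.12, b = 29.88

For a,b>1 the mode is (a−1)/(a+b−2), so a = mode·(κ−2)+1 = 0.24×38+1 = 10.12.
And b = (1−mode)·(κ−2)+1 = 0.76×38+1 = 29.88.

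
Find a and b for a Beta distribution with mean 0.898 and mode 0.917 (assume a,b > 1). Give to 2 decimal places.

With s = a+b: μ = a/s and mode = (a−1)/(s−2). Eliminating a = μs,
μs − 1 = m(s−2) ⇒ s(μ−m) = 1−2m ⇒ s = -0.834/-0.019 = 43.8947.
So a = μs = 39.42, b = (1−μ)s = 4.48.

a = 39.42, b = 4.48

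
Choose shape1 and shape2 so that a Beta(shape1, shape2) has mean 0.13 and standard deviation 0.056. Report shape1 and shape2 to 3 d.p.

shape1 = 4.558, shape2 = 30.507

First σ² = 0.003136. Setting shape1 = μn, shape2 = (1−μ)n with n = shape1+shape2,
μ(1−μ)/(n+1) = 0.003136 ⇒ n+1 = 0.1131/0.003136 = 36.0651 ⇒ n = 35.0651.
Hence shape1 = 0.13×35.0651 = 4.558, shape2 = 0.87×35.0651 = 30.507.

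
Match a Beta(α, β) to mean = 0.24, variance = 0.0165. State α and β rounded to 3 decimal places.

Write ν = α+β; then α = μν and Var = μ(1−μ)/(ν+1).
ν = μ(1−μ)/Var − 1 = 0.1824/0.0165 − 1 = 10.0545.
α = 0.24·10.0545 = 2.413, β = 0.76·10.0545 = 7.641.

α = 2.413, β = 7.641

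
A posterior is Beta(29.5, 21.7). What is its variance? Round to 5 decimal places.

0.00468

α+β = 51.2 and αβ = 640.15, so Var = αβ/[(α+β)²(α+β+1)] = 640.15/136839.168 = 0.00468.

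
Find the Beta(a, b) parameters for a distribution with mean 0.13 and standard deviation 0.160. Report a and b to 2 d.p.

a = 0.44, b = 2.97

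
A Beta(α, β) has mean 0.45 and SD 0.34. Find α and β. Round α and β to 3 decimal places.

α = 0.513, β = 0.628

First σ² = 0.1156. Setting α = μn, β = (1−μ)n with n = α+β,
μ(1−μ)/(n+1) = 0.1156 ⇒ n+1 = 0.2475/0.1156 = 2.1410 ⇒ n = 1.1410.
Hence α = 0.45×1.1410 = 0.513, β = 0.55×1.1410 = 0.628.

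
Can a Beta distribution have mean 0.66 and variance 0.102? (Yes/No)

A Beta with mean μ has variance μ(1−μ)/(α+β+1) < μ(1−μ).
Here μ(1−μ) = 0.66×0.34 = 0.2244, and 0.102 < 0.2244.

Yes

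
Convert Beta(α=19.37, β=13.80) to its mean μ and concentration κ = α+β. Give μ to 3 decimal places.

μ = 0.584, κ = 33.17

κ = α+β = 19.37+13.80 = 33.17; μ = α/κ = 19.37/33.17 = 0.584.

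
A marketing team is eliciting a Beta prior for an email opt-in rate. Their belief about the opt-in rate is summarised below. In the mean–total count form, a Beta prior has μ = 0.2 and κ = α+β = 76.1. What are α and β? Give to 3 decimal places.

α = 15.220, β = 60.880

α = μκ = 0.2×76.1 = 15.220 and β = (1−μ)κ = 0.8×76.1 = 60.880.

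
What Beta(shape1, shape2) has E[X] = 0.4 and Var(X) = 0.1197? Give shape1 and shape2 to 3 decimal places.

By moment matching, shape1+shape2 = μ(1−μ)/σ² − 1 = (0.4·0.6)/0.1197 − 1 = 2.0050 − 1 = 1.0050.
Since shape1/(shape1+shape2) = μ, shape1 = 0.4·1.0050 = 0.402 and shape2 = 0.6·1.0050 = 0.603.

shape1 = 0.402, shape2 = 0.603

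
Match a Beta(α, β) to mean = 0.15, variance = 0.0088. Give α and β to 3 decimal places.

α = 2.023, β = 11.465

By moment matching, α+β = μ(1−μ)/σ² − 1 = (0.15·0.85)/0.0088 − 1 = 14.4886 − 1 = 13.4886.
Since α/(α+β) = μ, α = 0.15·13.4886 = 2.023 and β = 0.85·13.4886 = 11.465.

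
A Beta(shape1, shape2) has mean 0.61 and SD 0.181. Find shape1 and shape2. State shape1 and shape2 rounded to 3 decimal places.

shape1 = 3.820, shape2 = 2.442

σ² = 0.181² = 0.032761.
With s = shape1+shape2, Var = μ(1−μ)/(s+1), so s+1 = (0.61×0.39)/0.032761 = 7.2617 and s = 6.2617.
shape1 = μs = 3.820, shape2 = (1−μ)s = 2.442.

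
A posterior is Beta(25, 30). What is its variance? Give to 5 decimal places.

α+β = 55 and αβ = 750, so Var = αβ/[(α+β)²(α+β+1)] = 750/169400 = 0.00443.

0.00443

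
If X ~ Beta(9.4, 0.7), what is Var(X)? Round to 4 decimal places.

Var = αβ/[(α+β)²(α+β+1)] = (9.4×0.7)/(10.1²×11.1) = 6.58/1132.311 = 0.0058.

0.0058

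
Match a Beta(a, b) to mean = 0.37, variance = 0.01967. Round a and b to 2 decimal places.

By moment matching, a+b = μ(1−μ)/σ² − 1 = (0.37·0.63)/0.01967 − 1 = 11.8505 − 1 = 10.8505.
Since a/(a+b) = μ, a = 0.37·10.8505 = 4.01 and b = 0.63·10.8505 = 6.84.

a = 4.01, b = 6.84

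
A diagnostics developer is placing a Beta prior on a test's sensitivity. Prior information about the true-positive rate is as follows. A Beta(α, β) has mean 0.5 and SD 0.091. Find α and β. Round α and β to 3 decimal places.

α = 14.595, β = 14.595

σ² = 0.091² = 0.008281.
With s = α+β, Var = μ(1−μ)/(s+1), so s+1 = (0.5×0.5)/0.008281 = 30.1896 and s = 29.1896.
α = μs = 14.595, β = (1−μ)s = 14.595.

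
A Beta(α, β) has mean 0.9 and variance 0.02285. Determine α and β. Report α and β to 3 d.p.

α = 2.645, β = 0.294

Let s = α+β. The Beta variance is μ(1−μ)/(s+1).
So s+1 = μ(1−μ)/σ² = (0.9×0.1)/0.02285 = 0.09/0.02285 = 3.9387, giving s = 2.9387.
Then α = μs = 0.9×2.9387 = 2.645 and β = (1−μ)s = 0.1×2.9387 = 0.294.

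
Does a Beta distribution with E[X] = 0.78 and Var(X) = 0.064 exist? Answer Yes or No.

Yes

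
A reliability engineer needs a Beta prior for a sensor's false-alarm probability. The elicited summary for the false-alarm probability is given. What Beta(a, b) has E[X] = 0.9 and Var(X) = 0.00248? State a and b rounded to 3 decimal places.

a = 31.761, b = 3.529

Write ν = a+b; then a = μν and Var = μ(1−μ)/(ν+1).
ν = μ(1−μ)/Var − 1 = 0.09/0.00248 − 1 = 35.2903.
a = 0.9·35.2903 = 31.761, b = 0.1·35.2903 = 3.529.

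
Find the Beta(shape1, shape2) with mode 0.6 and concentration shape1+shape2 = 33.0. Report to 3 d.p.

Since the density peak of Beta(shape1,shape2) is at (shape1−1)/(shape1+shape2−2),
shape1 = 1 + 0.6(33.0−2) = 19.600 and shape2 = 33.0 − 19.600 = 13.400.

shape1 = 19.600, shape2 = 13.400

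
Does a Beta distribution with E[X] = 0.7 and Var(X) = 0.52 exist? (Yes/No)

No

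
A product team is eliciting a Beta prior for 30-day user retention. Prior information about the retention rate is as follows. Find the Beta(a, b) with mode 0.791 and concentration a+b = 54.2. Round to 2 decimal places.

a = 42.29, b = 11.91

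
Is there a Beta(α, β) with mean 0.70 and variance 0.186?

The Beta variance bound is σ² < μ(1−μ).
Here μ(1−μ) = 0.70×0.30 = 0.2100, and 0.186 < 0.2100.

Yes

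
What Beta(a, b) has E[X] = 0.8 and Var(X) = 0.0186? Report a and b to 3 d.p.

Let s = a+b. The Beta variance is μ(1−μ)/(s+1).
So s+1 = μ(1−μ)/σ² = (0.8×0.2)/0.0186 = 0.16/0.0186 = 8.6022, giving s = 7.6022.
Then a = μs = 0.8×7.6022 = 6.082 and b = (1−μ)s = 0.2×7.6022 = 1.520.

a = 6.082, b = 1.520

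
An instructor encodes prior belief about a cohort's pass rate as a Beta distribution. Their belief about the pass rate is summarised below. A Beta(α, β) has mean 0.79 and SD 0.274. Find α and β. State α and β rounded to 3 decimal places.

First σ² = 0.075076. Setting α = μn, β = (1−μ)n with n = α+β,
μ(1−μ)/(n+1) = 0.075076 ⇒ n+1 = 0.1659/0.075076 = 2.2098 ⇒ n = 1.2098.
Hence α = 0.79×1.2098 = 0.956, β = 0.21×1.2098 = 0.254.

α = 0.956, β = 0.254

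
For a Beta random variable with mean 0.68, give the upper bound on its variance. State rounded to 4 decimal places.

0.2176

Var = μ(1−μ)/(α+β+1), which approaches μ(1−μ) as α+β → 0.
So the supremum is μ(1−μ) = 0.68×0.32 = 0.2176.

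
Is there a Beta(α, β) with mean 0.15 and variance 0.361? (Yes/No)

A Beta with mean μ has variance μ(1−μ)/(α+β+1) < μ(1−μ).
Here μ(1−μ) = 0.15×0.85 = 0.1275, and 0.361 ≥ 0.1275.

No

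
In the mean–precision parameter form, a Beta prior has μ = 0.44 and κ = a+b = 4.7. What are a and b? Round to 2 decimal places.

a = 2.07, b = 2.63

Split κ in proportion μ : (1−μ): a = 0.44·4.7 = 2.07, b = 4.7 − 2.07 = 2.63.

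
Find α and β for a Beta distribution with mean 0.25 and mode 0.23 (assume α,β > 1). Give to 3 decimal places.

α = 6.750, β = 20.250

Let s = α+β. Mean gives α = μs = 0.25s; mode gives (α−1)/(s−2) = 0.23.
Substituting: 0.25s − 1 = 0.23(s−2) = 0.23s − 0.46, so 0.02s = 0.54 and s = 27.0000.
Then α = 0.25×27.0000 = 6.750 and β = s−α = 20.250.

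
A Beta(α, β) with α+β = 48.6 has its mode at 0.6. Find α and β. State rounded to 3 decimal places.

Since the density peak of Beta(α,β) is at (α−1)/(α+β−2),
α = 1 + 0.6(48.6−2) = 28.960 and β = 48.6 − 28.960 = 19.640.

α = 28.960, β = 19.640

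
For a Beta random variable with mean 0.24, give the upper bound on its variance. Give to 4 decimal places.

Var = μ(1−μ)/(α+β+1), which approaches μ(1−μ) as α+β → 0.
So the supremum is μ(1−μ) = 0.24×0.76 = 0.1824.

0.1824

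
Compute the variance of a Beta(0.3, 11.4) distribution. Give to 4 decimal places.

μ = 0.3/11.7 = 0.025641; Var = μ(1−μ)/(α+β+1) = 0.0249836/12.7 = 0.0020.

0.0020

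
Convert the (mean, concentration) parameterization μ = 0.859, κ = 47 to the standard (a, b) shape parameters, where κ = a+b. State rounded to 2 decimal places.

a = 40.37, b = 6.63

Split κ in proportion μ : (1−μ): a = 0.859·47 = 40.37, b = 47 − 40.37 = 6.63.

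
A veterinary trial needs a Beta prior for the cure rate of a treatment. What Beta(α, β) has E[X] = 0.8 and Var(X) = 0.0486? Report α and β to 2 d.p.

α = 1.83, β = 0.46

Write ν = α+β; then α = μν and Var = μ(1−μ)/(ν+1).
ν = μ(1−μ)/Var − 1 = 0.16/0.0486 − 1 = 2.2922.
α = 0.8·2.2922 = 1.83, β = 0.2·2.2922 = 0.46.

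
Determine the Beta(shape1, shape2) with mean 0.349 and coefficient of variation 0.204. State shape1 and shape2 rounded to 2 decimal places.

shape1 = 15.29, shape2 = 28.53

σ = CV·μ = 0.204×0.349 = 0.07120, so σ² = 0.005069.
s+1 = μ(1−μ)/σ² = 0.227199/0.005069 = 44.8224, so s = shape1+shape2 = 43.8224.
shape1 = μs = 15.29, shape2 = (1−μ)s = 28.53.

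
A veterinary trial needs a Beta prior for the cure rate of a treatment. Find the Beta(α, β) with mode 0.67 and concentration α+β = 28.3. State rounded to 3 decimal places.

Mode = (α−1)/(κ−2) with κ = α+β, so α−1 = 0.67·26.3 = 17.621.
α = 18.621; β = κ − α = 9.679.

α = 18.621, β = 9.679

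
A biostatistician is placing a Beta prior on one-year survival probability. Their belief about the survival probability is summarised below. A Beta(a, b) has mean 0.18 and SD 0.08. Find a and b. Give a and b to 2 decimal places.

Variance = 0.08² = 0.0064. The moment-matching identity a+b = μ(1−μ)/Var − 1 gives
a+b = 0.1476/0.0064 − 1 = 22.0625, so a = μ·22.0625 = 3.97 and b = (1−μ)·22.0625 = 18.09.

a = 3.97, b = 18.09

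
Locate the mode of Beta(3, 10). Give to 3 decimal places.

The density x^(α−1)(1−x)^(β−1) is maximised at (α−1)/(α+β−2) = 2/11 = 0.182.

0.182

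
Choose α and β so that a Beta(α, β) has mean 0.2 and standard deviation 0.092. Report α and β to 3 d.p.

First σ² = 0.008464. Setting α = μn, β = (1−μ)n with n = α+β,
μ(1−μ)/(n+1) = 0.008464 ⇒ n+1 = 0.16/0.008464 = 18.9036 ⇒ n = 17.9036.
Hence α = 0.2×17.9036 = 3.581, β = 0.8×17.9036 = 14.323.

α = 3.581, β = 14.323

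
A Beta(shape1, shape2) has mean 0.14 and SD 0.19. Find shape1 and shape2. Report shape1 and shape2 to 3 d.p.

shape1 = 0.327, shape2 = 2.008

σ² = 0.19² = 0.0361.
With s = shape1+shape2, Var = μ(1−μ)/(s+1), so s+1 = (0.14×0.86)/0.0361 = 3.3352 and s = 2.3352.
shape1 = μs = 0.327, shape2 = (1−μ)s = 2.008.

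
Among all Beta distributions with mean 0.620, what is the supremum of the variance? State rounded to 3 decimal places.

Var = μ(1−μ)/(α+β+1), which approaches μ(1−μ) as α+β → 0.
So the supremum is μ(1−μ) = 0.620×0.380 = 0.236.

0.236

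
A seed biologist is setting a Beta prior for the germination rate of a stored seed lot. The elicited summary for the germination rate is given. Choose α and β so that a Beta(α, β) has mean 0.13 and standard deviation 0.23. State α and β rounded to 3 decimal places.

α = 0.148, β = 0.990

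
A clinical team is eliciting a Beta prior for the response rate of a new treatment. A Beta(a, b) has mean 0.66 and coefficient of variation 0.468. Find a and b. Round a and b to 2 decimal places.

σ = CV·μ = 0.468×0.66 = 0.30888, so σ² = 0.095407.
s+1 = μ(1−μ)/σ² = 0.2244/0.095407 = 2.3520, so s = a+b = 1.3520.
a = μs = 0.89, b = (1−μ)s = 0.46.

a = 0.89, b = 0.46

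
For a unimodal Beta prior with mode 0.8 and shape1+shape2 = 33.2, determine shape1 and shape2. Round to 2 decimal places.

Since the density peak of Beta(shape1,shape2) is at (shape1−1)/(shape1+shape2−2),
shape1 = 1 + 0.8(33.2−2) = 25.96 and shape2 = 33.2 − 25.96 = 7.24.

shape1 = 25.96, shape2 = 7.24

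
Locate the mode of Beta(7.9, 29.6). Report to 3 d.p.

0.194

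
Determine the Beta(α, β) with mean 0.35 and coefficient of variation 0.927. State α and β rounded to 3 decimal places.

σ = CV·μ = 0.927×0.35 = 0.32445, so σ² = 0.105268.
s+1 = μ(1−μ)/σ² = 0.2275/0.105268 = 2.1612, so s = α+β = 1.1612.
α = μs = 0.406, β = (1−μ)s = 0.755.

α = 0.406, β = 0.755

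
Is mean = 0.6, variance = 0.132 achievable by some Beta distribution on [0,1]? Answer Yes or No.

Yes

For any Beta, Var(X) < E[X]·(1−E[X]).
Here μ(1−μ) = 0.6×0.4 = 0.24, and 0.132 < 0.24.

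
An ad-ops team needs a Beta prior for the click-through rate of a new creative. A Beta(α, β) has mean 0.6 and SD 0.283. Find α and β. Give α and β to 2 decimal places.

σ² = 0.283² = 0.080089.
With s = α+β, Var = μ(1−μ)/(s+1), so s+1 = (0.6×0.4)/0.080089 = 2.9967 and s = 1.9967.
α = μs = 1.20, β = (1−μ)s = 0.80.

α = 1.20, β = 0.80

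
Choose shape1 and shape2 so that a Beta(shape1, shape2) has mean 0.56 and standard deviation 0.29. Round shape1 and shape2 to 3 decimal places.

shape1 = 1.081, shape2 = 0.849

First σ² = 0.0841. Setting shape1 = μn, shape2 = (1−μ)n with n = shape1+shape2,
μ(1−μ)/(n+1) = 0.0841 ⇒ n+1 = 0.2464/0.0841 = 2.9298 ⇒ n = 1.9298.
Hence shape1 = 0.56×1.9298 = 1.081, shape2 = 0.44×1.9298 = 0.849.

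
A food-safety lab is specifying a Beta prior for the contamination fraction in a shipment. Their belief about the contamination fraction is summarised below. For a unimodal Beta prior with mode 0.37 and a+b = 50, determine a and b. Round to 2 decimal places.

Since the density peak of Beta(a,b) is at (a−1)/(a+b−2),
a = 1 + 0.37(50−2) = 18.76 and b = 50 − 18.76 = 31.24.

a = 18.76, b = 31.24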